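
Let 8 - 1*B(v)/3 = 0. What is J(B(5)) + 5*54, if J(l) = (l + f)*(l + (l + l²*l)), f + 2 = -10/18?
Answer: 893242/3 ≈ 2.9775e+5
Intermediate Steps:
B(v) = 24 (B(v) = 24 - 3*0 = 24 + 0 = 24)
f = -23/9 (f = -2 - 10/18 = -2 - 10*1/18 = -2 - 5/9 = -23/9 ≈ -2.5556)
J(l) = (-23/9 + l)*(l³ + 2*l) (J(l) = (l - 23/9)*(l + (l + l²*l)) = (-23/9 + l)*(l + (l + l³)) = (-23/9 + l)*(l³ + 2*l))
J(B(5)) + 5*54 = (⅑)*24*(-46 - 23*24² + 9*24³ + 18*24) + 5*54 = (⅑)*24*(-46 - 23*576 + 9*13824 + 432) + 270 = (⅑)*24*(-46 - 13248 + 124416 + 432) + 270 = (⅑)*24*111554 + 270 = 892432/3 + 270 = 893242/3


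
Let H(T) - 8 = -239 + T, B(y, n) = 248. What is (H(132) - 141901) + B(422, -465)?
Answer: -141752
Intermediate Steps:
H(T) = -231 + T (H(T) = 8 + (-239 + T) = -231 + T)
(H(132) - 141901) + B(422, -465) = ((-231 + 132) - 141901) + 248 = (-99 - 141901) + 248 = -142000 + 248 = -141752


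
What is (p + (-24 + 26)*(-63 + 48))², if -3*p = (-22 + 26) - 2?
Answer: 8464/9 ≈ 940.44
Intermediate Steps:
p = -⅔ (p = -((-22 + 26) - 2)/3 = -(4 - 2)/3 = -⅓*2 = -⅔ ≈ -0.66667)
(p + (-24 + 26)*(-63 + 48))² = (-⅔ + (-24 + 26)*(-63 + 48))² = (-⅔ + 2*(-15))² = (-⅔ - 30)² = (-92/3)² = 8464/9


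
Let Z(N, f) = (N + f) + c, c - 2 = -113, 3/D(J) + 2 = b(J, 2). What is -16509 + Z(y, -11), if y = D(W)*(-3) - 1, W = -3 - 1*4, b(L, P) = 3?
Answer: -16641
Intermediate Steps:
W = -7 (W = -3 - 4 = -7)
D(J) = 3 (D(J) = 3/(-2 + 3) = 3/1 = 3*1 = 3)
c = -111 (c = 2 - 113 = -111)
y = -10 (y = 3*(-3) - 1 = -9 - 1 = -10)
Z(N, f) = -111 + N + f (Z(N, f) = (N + f) - 111 = -111 + N + f)
-16509 + Z(y, -11) = -16509 + (-111 - 10 - 11) = -16509 - 132 = -16641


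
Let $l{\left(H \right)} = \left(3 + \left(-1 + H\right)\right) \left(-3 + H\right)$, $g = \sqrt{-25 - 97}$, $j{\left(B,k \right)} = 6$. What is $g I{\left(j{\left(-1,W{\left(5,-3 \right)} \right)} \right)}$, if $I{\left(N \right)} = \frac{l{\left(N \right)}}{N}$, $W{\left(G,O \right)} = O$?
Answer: $4 i \sqrt{122} \approx 44.181 i$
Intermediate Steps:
$g = i \sqrt{122}$ ($g = \sqrt{-122} = i \sqrt{122} \approx 11.045 i$)
$l{\left(H \right)} = \left(-3 + H\right) \left(2 + H\right)$ ($l{\left(H \right)} = \left(2 + H\right) \left(-3 + H\right) = \left(-3 + H\right) \left(2 + H\right)$)
$I{\left(N \right)} = \frac{-6 + N^{2} - N}{N}$
$g I{\left(j{\left(-1,W{\left(5,-3 \right)} \right)} \right)} = i \sqrt{122} \left(-1 + 6 - \frac{6}{6}\right) = i \sqrt{122} \left(-1 + 6 - 1\right) = i \sqrt{122} \cdot 4 = 4 i \sqrt{122}$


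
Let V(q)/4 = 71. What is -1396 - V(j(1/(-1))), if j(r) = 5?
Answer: -1680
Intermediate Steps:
V(q) = 284 (V(q) = 4*71 = 284)
-1396 - V(j(1/(-1))) = -1396 - 1*284 = -1396 - 284 = -1680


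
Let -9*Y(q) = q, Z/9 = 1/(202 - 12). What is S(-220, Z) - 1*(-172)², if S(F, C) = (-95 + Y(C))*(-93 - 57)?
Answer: -291331/19 ≈ -15333.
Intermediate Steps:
Z = 9/190 (Z = 9/(202 - 12) = 9/190 ≈ 0.047368)
Y(q) = -q/9
S(F, C) = 14250 + 50*C/3 (S(F, C) = (-95 - C/9)*(-93 - 57) = (-95 - C/9)*(-150) = 14250 + 50*C/3)
S(-220, Z) - 1*(-172)² = (14250 + (50/3)*(9/190)) - 1*(-172)² = (14250 + 15/19) - 1*29584 = 270765/19 - 29584 = -291331/19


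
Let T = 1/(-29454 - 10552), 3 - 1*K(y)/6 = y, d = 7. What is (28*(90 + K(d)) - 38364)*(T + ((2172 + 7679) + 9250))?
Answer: -13951934778090/20003 ≈ -6.9749e+8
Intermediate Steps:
K(y) = 18 - 6*y
T = -1/40006 (T = 1/(-40006) = -1/40006 ≈ -2.4996e-5)
(28*(90 + K(d)) - 38364)*(T + ((2172 + 7679) + 9250)) = (28*(90 + (18 - 6*7)) - 38364)*(-1/40006 + ((2172 + 7679) + 9250)) = (28*(90 + (18 - 42)) - 38364)*(-1/40006 + (9851 + 9250)) = (28*(90 - 24) - 38364)*(-1/40006 + 19101) = (28*66 - 38364)*(764154605/40006) = (1848 - 38364)*(764154605/40006) = -36516*764154605/40006 = -13951934778090/20003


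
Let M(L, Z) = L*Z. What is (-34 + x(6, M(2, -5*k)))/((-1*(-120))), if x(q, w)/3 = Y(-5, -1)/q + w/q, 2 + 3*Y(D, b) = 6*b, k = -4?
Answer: -23/180 ≈ -0.12778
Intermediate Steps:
Y(D, b) = -2/3 + 2*b (Y(D, b) = -2/3 + (6*b)/3 = -2/3 + 2*b)
x(q, w) = -8/q + 3*w/q (x(q, w) = 3*((-2/3 + 2*(-1))/q + w/q) = 3*((-2/3 - 2)/q + w/q) = 3*(-8/(3*q) + w/q) = -8/q + 3*w/q)
(-34 + x(6, M(2, -5*k)))/((-1*(-120))) = (-34 + (-8 + 3*(2*(-5*(-4))))/6)/((-1*(-120))) = (-34 + (-8 + 3*(2*20))/6)/120 = (-34 + (-8 + 3*40)/6)*(1/120) = (-34 + (-8 + 120)/6)*(1/120) = (-34 + (1/6)*112)*(1/120) = (-34 + 56/3)*(1/120) = -46/3*1/120 = -23/180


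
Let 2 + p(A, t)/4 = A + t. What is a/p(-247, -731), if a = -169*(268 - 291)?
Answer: -3887/3920 ≈ -0.99158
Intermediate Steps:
p(A, t) = -8 + 4*A + 4*t (p(A, t) = -8 + 4*(A + t) = -8 + (4*A + 4*t) = -8 + 4*A + 4*t)
a = 3887 (a = -169*(-23) = 3887)
a/p(-247, -731) = 3887/(-8 + 4*(-247) + 4*(-731)) = 3887/(-8 - 988 - 2924) = 3887/(-3920) = 3887*(-1/3920) = -3887/3920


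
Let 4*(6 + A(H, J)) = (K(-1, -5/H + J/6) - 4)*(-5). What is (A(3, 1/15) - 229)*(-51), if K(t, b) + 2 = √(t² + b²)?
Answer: 23205/2 + 17*√30301/24 ≈ 11726.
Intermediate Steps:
K(t, b) = -2 + √(b² + t²) (K(t, b) = -2 + √(t² + b²) = -2 + √(b² + t²))
A(H, J) = 3/2 - 5*√(1 + (-5/H + J/6)²)/4 (A(H, J) = -6 + (((-2 + √((-5/H + J/6)² + (-1)²)) - 4)*(-5))/4 = -6 + (((-2 + √((-5/H + J*(⅙))² + 1)) - 4)*(-5))/4 = -6 + (((-2 + √((-5/H + J/6)² + 1)) - 4)*(-5))/4 = -6 + (((-2 + √(1 + (-5/H + J/6)²)) - 4)*(-5))/4 = -6 + ((-6 + √(1 + (-5/H + J/6)²))*(-5))/4 = -6 + (30 - 5*√(1 + (-5/H + J/6)²))/4 = -6 + (15/2 - 5*√(1 + (-5/H + J/6)²)/4) = 3/2 - 5*√(1 + (-5/H + J/6)²)/4)
(A(3, 1/15) - 229)*(-51) = ((3/2 - 5*√(36 + (-30 + 3/15)²/3²)/24) - 229)*(-51) = ((3/2 - 5*√(36 + (-30 + 3*(1/15))²/9)/24) - 229)*(-51) = ((3/2 - 5*√(36 + (-30 + ⅕)²/9)/24) - 229)*(-51) = ((3/2 - 5*√(36 + (-149/5)²/9)/24) - 229)*(-51) = ((3/2 - 5*√(36 + (⅑)*(22201/25))/24) - 229)*(-51) = ((3/2 - 5*√(36 + 22201/225)/24) - 229)*(-51) = ((3/2 - √30301/72) - 229)*(-51) = (-455/2 - √30301/72)*(-51) = 23205/2 + 17*√30301/24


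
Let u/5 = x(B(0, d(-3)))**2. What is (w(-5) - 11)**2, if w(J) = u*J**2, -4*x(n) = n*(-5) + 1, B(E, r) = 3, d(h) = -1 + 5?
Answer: 36978561/16 ≈ 2.3112e+6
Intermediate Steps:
d(h) = 4
x(n) = -1/4 + 5*n/4 (x(n) = -(n*(-5) + 1)/4 = -(-5*n + 1)/4 = -(1 - 5*n)/4 = -1/4 + 5*n/4)
u = 245/4 (u = 5*(-1/4 + (5/4)*3)**2 = 5*(-1/4 + 15/4)**2 = 5*(7/2)**2 = 5*(49/4) = 245/4 ≈ 61.250)
w(J) = 245*J**2/4
(w(-5) - 11)**2 = ((245/4)*(-5)**2 - 11)**2 = ((245/4)*25 - 11)**2 = (6125/4 - 11)**2 = (6081/4)**2 = 36978561/16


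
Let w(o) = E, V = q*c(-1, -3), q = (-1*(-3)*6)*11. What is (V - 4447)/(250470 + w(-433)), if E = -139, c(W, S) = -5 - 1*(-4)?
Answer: -4645/250331 ≈ -0.018555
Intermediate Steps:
c(W, S) = -1 (c(W, S) = -5 + 4 = -1)
q = 198 (q = (3*6)*11 = 18*11 = 198)
V = -198 (V = 198*(-1) = -198)
w(o) = -139
(V - 4447)/(250470 + w(-433)) = (-198 - 4447)/(250470 - 139) = -4645/250331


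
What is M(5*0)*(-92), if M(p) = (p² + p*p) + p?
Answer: 0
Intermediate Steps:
M(p) = p + 2*p² (M(p) = (p² + p²) + p = 2*p² + p = p + 2*p²)
M(5*0)*(-92) = ((5*0)*(1 + 2*(5*0)))*(-92) = (0*(1 + 2*0))*(-92) = (0*(1 + 0))*(-92) = (0*1)*(-92) = 0*(-92) = 0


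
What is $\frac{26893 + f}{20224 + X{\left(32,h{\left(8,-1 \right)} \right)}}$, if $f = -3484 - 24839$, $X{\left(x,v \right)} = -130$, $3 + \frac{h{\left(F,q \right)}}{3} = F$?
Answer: $- \frac{715}{10047} \approx -0.071166$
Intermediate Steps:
$h{\left(F,q \right)} = -9 + 3 F$
$f = -28323$ ($f = -3484 - 24839 = -28323$)
$\frac{26893 + f}{20224 + X{\left(32,h{\left(8,-1 \right)} \right)}} = \frac{26893 - 28323}{20224 - 130} = - \frac{1430}{20094} = \left(-1430\right) \frac{1}{20094} = - \frac{715}{10047}$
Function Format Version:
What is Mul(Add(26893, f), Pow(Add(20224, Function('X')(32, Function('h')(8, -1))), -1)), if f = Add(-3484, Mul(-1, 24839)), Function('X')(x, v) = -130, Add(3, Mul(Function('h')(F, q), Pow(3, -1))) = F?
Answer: Rational(-715, 10047) ≈ -0.071166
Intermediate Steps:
Function('h')(F, q) = Add(-9, Mul(3, F))
f = -28323 (f = Add(-3484, -24839) = -28323)
Mul(Add(26893, f), Pow(Add(20224, Function('X')(32, Function('h')(8, -1))), -1)) = Mul(Add(26893, -28323), Pow(Add(20224, -130), -1)) = Mul(-1430, Pow(20094, -1)) = Mul(-1430, Rational(1, 20094)) = Rational(-715, 10047)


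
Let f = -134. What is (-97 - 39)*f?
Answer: 18224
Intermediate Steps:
(-97 - 39)*f = (-97 - 39)*(-134) = -136*(-134) = 18224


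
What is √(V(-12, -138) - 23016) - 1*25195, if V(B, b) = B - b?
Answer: -25195 + I*√22890 ≈ -25195.0 + 151.29*I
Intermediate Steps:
√(V(-12, -138) - 23016) - 1*25195 = √((-12 - 1*(-138)) - 23016) - 1*25195 = √((-12 + 138) - 23016) - 25195 = √(126 - 23016) - 25195 = √(-22890) - 25195 = I*√22890 - 25195 = -25195 + I*√22890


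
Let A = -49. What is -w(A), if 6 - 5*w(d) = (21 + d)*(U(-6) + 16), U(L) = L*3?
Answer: 10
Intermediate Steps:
U(L) = 3*L
w(d) = 48/5 + 2*d/5 (w(d) = 6/5 - (21 + d)*(3*(-6) + 16)/5 = 6/5 - (21 + d)*(-18 + 16)/5 = 6/5 - (21 + d)*(-2)/5 = 6/5 - (-42 - 2*d)/5 = 6/5 + (42/5 + 2*d/5) = 48/5 + 2*d/5)
-w(A) = -(48/5 + (⅖)*(-49)) = -(48/5 - 98/5) = -1*(-10) = 10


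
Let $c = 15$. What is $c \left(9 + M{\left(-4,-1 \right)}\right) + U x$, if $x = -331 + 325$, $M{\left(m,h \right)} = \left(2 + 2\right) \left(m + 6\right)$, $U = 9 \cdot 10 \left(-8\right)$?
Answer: $4575$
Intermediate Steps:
$U = -720$ ($U = 90 \left(-8\right) = -720$)
$M{\left(m,h \right)} = 24 + 4 m$ ($M{\left(m,h \right)} = 4 \left(6 + m\right) = 24 + 4 m$)
$x = -6$
$c \left(9 + M{\left(-4,-1 \right)}\right) + U x = 15 \left(9 + \left(24 + 4 \left(-4\right)\right)\right) - -4320 = 15 \left(9 + \left(24 - 16\right)\right) + 4320 = 15 \left(9 + 8\right) + 4320 = 15 \cdot 17 + 4320 = 255 + 4320 = 4575$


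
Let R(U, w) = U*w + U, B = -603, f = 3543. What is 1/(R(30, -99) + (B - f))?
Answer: -1/7086 ≈ -0.00014112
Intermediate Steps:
R(U, w) = U + U*w
1/(R(30, -99) + (B - f)) = 1/(30*(1 - 99) + (-603 - 1*3543)) = 1/(30*(-98) + (-603 - 3543)) = 1/(-2940 - 4146) = 1/(-7086) = -1/7086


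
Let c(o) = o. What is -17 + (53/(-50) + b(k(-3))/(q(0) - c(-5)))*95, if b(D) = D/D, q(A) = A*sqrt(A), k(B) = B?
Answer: -987/10 ≈ -98.700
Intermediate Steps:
q(A) = A**(3/2)
b(D) = 1
-17 + (53/(-50) + b(k(-3))/(q(0) - c(-5)))*95 = -17 + (53/(-50) + 1/(0**(3/2) - 1*(-5)))*95 = -17 + (53*(-1/50) + 1/(0 + 5))*95 = -17 + (-53/50 + 1/5)*95 = -17 - 43/50*95 = -17 - 817/10 = -987/10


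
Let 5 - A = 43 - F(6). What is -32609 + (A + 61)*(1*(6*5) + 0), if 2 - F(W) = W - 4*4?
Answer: -31559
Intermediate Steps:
F(W) = 18 - W (F(W) = 2 - (W - 4*4) = 2 - (W - 16) = 2 - (-16 + W) = 2 + (16 - W) = 18 - W)
A = -26 (A = 5 - (43 - (18 - 1*6)) = 5 - (43 - (18 - 6)) = 5 - (43 - 1*12) = 5 - (43 - 12) = 5 - 1*31 = 5 - 31 = -26)
-32609 + (A + 61)*(1*(6*5) + 0) = -32609 + (-26 + 61)*(1*(6*5) + 0) = -32609 + 35*(1*30 + 0) = -32609 + 35*(30 + 0) = -32609 + 35*30 = -32609 + 1050 = -31559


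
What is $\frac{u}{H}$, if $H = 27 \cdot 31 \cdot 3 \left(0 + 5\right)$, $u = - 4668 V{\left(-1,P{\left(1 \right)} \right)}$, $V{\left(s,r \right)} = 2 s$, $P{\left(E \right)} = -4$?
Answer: $\frac{3112}{4185} \approx 0.74361$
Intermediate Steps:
$u = 9336$ ($u = - 4668 \cdot 2 \left(-1\right) = \left(-4668\right) \left(-2\right) = 9336$)
$H = 12555$ ($H = 837 \cdot 3 \cdot 5 = 837 \cdot 15 = 12555$)
$\frac{u}{H} = \frac{9336}{12555} = 9336 \cdot \frac{1}{12555} = \frac{3112}{4185}$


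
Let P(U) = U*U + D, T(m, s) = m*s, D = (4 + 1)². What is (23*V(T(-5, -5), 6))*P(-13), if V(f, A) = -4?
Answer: -17848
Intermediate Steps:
D = 25 (D = 5² = 25)
P(U) = 25 + U² (P(U) = U*U + 25 = U² + 25 = 25 + U²)
(23*V(T(-5, -5), 6))*P(-13) = (23*(-4))*(25 + (-13)²) = -92*(25 + 169) = -92*194 = -17848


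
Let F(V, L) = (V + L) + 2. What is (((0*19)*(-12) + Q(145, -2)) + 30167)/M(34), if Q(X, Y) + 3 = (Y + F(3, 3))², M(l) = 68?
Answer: 7550/17 ≈ 444.12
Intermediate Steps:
F(V, L) = 2 + L + V (F(V, L) = (L + V) + 2 = 2 + L + V)
Q(X, Y) = -3 + (8 + Y)² (Q(X, Y) = -3 + (Y + (2 + 3 + 3))² = -3 + (Y + 8)² = -3 + (8 + Y)²)
(((0*19)*(-12) + Q(145, -2)) + 30167)/M(34) = (((0*19)*(-12) + (-3 + (8 - 2)²)) + 30167)/68 = ((0*(-12) + (-3 + 6²)) + 30167)*(1/68) = ((0 + (-3 + 36)) + 30167)*(1/68) = ((0 + 33) + 30167)*(1/68) = (33 + 30167)*(1/68) = 30200*(1/68) = 7550/17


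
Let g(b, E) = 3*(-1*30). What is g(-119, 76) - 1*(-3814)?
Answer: 3724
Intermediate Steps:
g(b, E) = -90 (g(b, E) = 3*(-30) = -90)
g(-119, 76) - 1*(-3814) = -90 - 1*(-3814) = -90 + 3814 = 3724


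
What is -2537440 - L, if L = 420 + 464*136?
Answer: -2600964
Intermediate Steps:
L = 63524 (L = 420 + 63104 = 63524)
-2537440 - L = -2537440 - 1*63524 = -2537440 - 63524 = -2600964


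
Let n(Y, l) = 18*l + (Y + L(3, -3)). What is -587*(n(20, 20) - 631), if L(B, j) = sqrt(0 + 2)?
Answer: 147337 - 587*sqrt(2) ≈ 1.4651e+5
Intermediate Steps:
L(B, j) = sqrt(2)
n(Y, l) = Y + sqrt(2) + 18*l (n(Y, l) = 18*l + (Y + sqrt(2)) = Y + sqrt(2) + 18*l)
-587*(n(20, 20) - 631) = -587*((20 + sqrt(2) + 18*20) - 631) = -587*((20 + sqrt(2) + 360) - 631) = -587*((380 + sqrt(2)) - 631) = -587*(-251 + sqrt(2)) = 147337 - 587*sqrt(2)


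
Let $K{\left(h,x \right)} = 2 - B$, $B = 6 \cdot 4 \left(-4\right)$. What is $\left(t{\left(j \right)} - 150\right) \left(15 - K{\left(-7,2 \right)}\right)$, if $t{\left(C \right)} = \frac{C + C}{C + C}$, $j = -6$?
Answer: $12367$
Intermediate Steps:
$B = -96$ ($B = 24 \left(-4\right) = -96$)
$K{\left(h,x \right)} = 98$ ($K{\left(h,x \right)} = 2 - -96 = 2 + 96 = 98$)
$t{\left(C \right)} = 1$ ($t{\left(C \right)} = \frac{2 C}{2 C} = 2 C \frac{1}{2 C} = 1$)
$\left(t{\left(j \right)} - 150\right) \left(15 - K{\left(-7,2 \right)}\right) = \left(1 - 150\right) \left(15 - 98\right) = - 149 \left(15 - 98\right) = \left(-149\right) \left(-83\right) = 12367$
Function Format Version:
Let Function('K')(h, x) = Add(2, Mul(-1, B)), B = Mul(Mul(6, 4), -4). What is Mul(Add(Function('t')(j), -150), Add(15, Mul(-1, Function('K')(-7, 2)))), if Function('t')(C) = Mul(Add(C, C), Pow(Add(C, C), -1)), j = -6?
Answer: 12367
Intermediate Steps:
B = -96 (B = Mul(24, -4) = -96)
Function('K')(h, x) = 98 (Function('K')(h, x) = Add(2, Mul(-1, -96)) = Add(2, 96) = 98)
Function('t')(C) = 1 (Function('t')(C) = Mul(Mul(2, C), Pow(Mul(2, C), -1)) = Mul(Mul(2, C), Mul(Rational(1, 2), Pow(C, -1))) = 1)
Mul(Add(Function('t')(j), -150), Add(15, Mul(-1, Function('K')(-7, 2)))) = Mul(Add(1, -150), Add(15, Mul(-1, 98))) = Mul(-149, Add(15, -98)) = Mul(-149, -83) = 12367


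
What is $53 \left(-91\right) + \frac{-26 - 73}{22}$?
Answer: $- \frac{9655}{2} \approx -4827.5$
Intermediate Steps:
$53 \left(-91\right) + \frac{-26 - 73}{22} = -4823 - \frac{9}{2} = - \frac{9655}{2}$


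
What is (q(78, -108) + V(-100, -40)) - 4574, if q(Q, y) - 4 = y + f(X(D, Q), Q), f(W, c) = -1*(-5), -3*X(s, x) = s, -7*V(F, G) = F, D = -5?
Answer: -32611/7 ≈ -4658.7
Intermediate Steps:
V(F, G) = -F/7
X(s, x) = -s/3
f(W, c) = 5
q(Q, y) = 9 + y (q(Q, y) = 4 + (y + 5) = 4 + (5 + y) = 9 + y)
(q(78, -108) + V(-100, -40)) - 4574 = ((9 - 108) - ⅐*(-100)) - 4574 = (-99 + 100/7) - 4574 = -593/7 - 4574 = -32611/7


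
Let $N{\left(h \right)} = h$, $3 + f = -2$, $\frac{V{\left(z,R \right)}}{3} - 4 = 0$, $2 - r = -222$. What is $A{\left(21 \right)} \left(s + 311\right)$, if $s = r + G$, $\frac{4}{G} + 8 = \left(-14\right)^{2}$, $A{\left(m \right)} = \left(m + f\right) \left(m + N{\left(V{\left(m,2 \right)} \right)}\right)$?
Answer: $\frac{13277088}{47} \approx 2.8249 \cdot 10^{5}$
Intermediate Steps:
$r = 224$ ($r = 2 - -222 = 2 + 222 = 224$)
$V{\left(z,R \right)} = 12$ ($V{\left(z,R \right)} = 12 + 3 \cdot 0 = 12 + 0 = 12$)
$f = -5$ ($f = -3 - 2 = -5$)
$A{\left(m \right)} = \left(-5 + m\right) \left(12 + m\right)$ ($A{\left(m \right)} = \left(m - 5\right) \left(m + 12\right) = \left(-5 + m\right) \left(12 + m\right)$)
$G = \frac{1}{47}$ ($G = \frac{4}{-8 + \left(-14\right)^{2}} = \frac{4}{-8 + 196} = \frac{4}{188} = 4 \cdot \frac{1}{188} = \frac{1}{47} \approx 0.021277$)
$s = \frac{10529}{47}$ ($s = 224 + \frac{1}{47} = \frac{10529}{47} \approx 224.02$)
$A{\left(21 \right)} \left(s + 311\right) = \left(-60 + 21^{2} + 7 \cdot 21\right) \left(\frac{10529}{47} + 311\right) = \left(-60 + 441 + 147\right) \frac{25146}{47} = 528 \cdot \frac{25146}{47} = \frac{13277088}{47}$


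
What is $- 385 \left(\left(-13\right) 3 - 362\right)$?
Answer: $154385$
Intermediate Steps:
$- 385 \left(\left(-13\right) 3 - 362\right) = - 385 \left(-39 - 362\right) = \left(-385\right) \left(-401\right) = 154385$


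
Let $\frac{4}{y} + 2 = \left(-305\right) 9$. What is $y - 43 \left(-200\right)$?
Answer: $\frac{23624196}{2747} \approx 8600.0$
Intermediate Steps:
$y = - \frac{4}{2747}$ ($y = \frac{4}{-2 - 2745} = \frac{4}{-2747} = 4 \left(- \frac{1}{2747}\right) = - \frac{4}{2747} \approx -0.0014561$)
$y - 43 \left(-200\right) = - \frac{4}{2747} - 43 \left(-200\right) = - \frac{4}{2747} - -8600 = - \frac{4}{2747} + 8600 = \frac{23624196}{2747}$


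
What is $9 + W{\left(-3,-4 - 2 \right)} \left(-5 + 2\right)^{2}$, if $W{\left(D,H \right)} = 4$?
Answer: $45$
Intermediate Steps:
$9 + W{\left(-3,-4 - 2 \right)} \left(-5 + 2\right)^{2} = 9 + 4 \left(-5 + 2\right)^{2} = 9 + 4 \left(-3\right)^{2} = 9 + 4 \cdot 9 = 9 + 36 = 45$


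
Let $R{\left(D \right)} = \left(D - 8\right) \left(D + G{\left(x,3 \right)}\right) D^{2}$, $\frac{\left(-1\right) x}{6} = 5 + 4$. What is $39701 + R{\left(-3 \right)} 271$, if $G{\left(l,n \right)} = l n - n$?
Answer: $4546973$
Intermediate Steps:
$x = -54$ ($x = - 6 \left(5 + 4\right) = \left(-6\right) 9 = -54$)
$G{\left(l,n \right)} = - n + l n$
$R{\left(D \right)} = D^{2} \left(-165 + D\right) \left(-8 + D\right)$ ($R{\left(D \right)} = \left(D - 8\right) \left(D + 3 \left(-1 - 54\right)\right) D^{2} = \left(-8 + D\right) \left(D + 3 \left(-55\right)\right) D^{2} = \left(-8 + D\right) \left(D - 165\right) D^{2} = \left(-8 + D\right) \left(-165 + D\right) D^{2} = \left(-165 + D\right) \left(-8 + D\right) D^{2} = D^{2} \left(-165 + D\right) \left(-8 + D\right)$)
$39701 + R{\left(-3 \right)} 271 = 39701 + \left(-3\right)^{2} \left(1320 + \left(-3\right)^{2} - -519\right) 271 = 39701 + 9 \left(1320 + 9 + 519\right) 271 = 39701 + 9 \cdot 1848 \cdot 271 = 39701 + 16632 \cdot 271 = 39701 + 4507272 = 4546973$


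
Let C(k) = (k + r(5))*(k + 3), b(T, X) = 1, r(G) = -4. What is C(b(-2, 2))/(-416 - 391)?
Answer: 4/269 ≈ 0.014870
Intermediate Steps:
C(k) = (-4 + k)*(3 + k) (C(k) = (k - 4)*(k + 3) = (-4 + k)*(3 + k))
C(b(-2, 2))/(-416 - 391) = (-12 + 1**2 - 1*1)/(-416 - 391) = (-12 + 1 - 1)/(-807) = -1/807*(-12) = 4/269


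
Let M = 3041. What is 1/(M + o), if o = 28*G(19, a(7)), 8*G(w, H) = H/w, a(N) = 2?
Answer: 19/57786 ≈ 0.00032880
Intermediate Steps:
G(w, H) = H/(8*w) (G(w, H) = (H/w)/8 = H/(8*w))
o = 7/19 (o = 28*((⅛)*2/19) = 28*((⅛)*2*(1/19)) = 28*(1/76) = 7/19 ≈ 0.36842)
1/(M + o) = 1/(3041 + 7/19) = 1/(57786/19) = 19/57786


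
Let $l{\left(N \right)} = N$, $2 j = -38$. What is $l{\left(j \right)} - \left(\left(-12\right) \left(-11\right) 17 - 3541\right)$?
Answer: $1278$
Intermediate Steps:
$j = -19$ ($j = \frac{1}{2} \left(-38\right) = -19$)
$l{\left(j \right)} - \left(\left(-12\right) \left(-11\right) 17 - 3541\right) = -19 - \left(\left(-12\right) \left(-11\right) 17 - 3541\right) = -19 - \left(132 \cdot 17 - 3541\right) = -19 - \left(2244 - 3541\right) = -19 - -1297 = -19 + 1297 = 1278$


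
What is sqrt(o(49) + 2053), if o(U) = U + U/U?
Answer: sqrt(2103) ≈ 45.858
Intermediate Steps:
o(U) = 1 + U (o(U) = U + 1 = 1 + U)
sqrt(o(49) + 2053) = sqrt((1 + 49) + 2053) = sqrt(50 + 2053) = sqrt(2103)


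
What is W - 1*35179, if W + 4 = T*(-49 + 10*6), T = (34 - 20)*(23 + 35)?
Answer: -26251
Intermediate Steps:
T = 812 (T = 14*58 = 812)
W = 8928 (W = -4 + 812*(-49 + 10*6) = -4 + 812*(-49 + 60) = -4 + 812*11 = -4 + 8932 = 8928)
W - 1*35179 = 8928 - 1*35179 = 8928 - 35179 = -26251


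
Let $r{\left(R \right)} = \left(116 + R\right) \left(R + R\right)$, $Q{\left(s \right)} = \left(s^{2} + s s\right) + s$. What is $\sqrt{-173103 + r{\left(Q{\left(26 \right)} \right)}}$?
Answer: $\sqrt{3944361} \approx 1986.0$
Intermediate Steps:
$Q{\left(s \right)} = s + 2 s^{2}$ ($Q{\left(s \right)} = \left(s^{2} + s^{2}\right) + s = 2 s^{2} + s = s + 2 s^{2}$)
$r{\left(R \right)} = 2 R \left(116 + R\right)$ ($r{\left(R \right)} = \left(116 + R\right) 2 R = 2 R \left(116 + R\right)$)
$\sqrt{-173103 + r{\left(Q{\left(26 \right)} \right)}} = \sqrt{-173103 + 2 \cdot 26 \left(1 + 2 \cdot 26\right) \left(116 + 26 \left(1 + 2 \cdot 26\right)\right)} = \sqrt{-173103 + 2 \cdot 26 \left(1 + 52\right) \left(116 + 26 \left(1 + 52\right)\right)} = \sqrt{-173103 + 2 \cdot 26 \cdot 53 \left(116 + 26 \cdot 53\right)} = \sqrt{-173103 + 2 \cdot 1378 \left(116 + 1378\right)} = \sqrt{-173103 + 2 \cdot 1378 \cdot 1494} = \sqrt{-173103 + 4117464} = \sqrt{3944361}$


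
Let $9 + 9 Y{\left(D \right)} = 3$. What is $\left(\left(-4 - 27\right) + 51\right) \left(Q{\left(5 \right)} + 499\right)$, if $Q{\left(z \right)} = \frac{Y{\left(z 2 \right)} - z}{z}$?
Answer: $\frac{29872}{3} \approx 9957.3$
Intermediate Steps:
$Y{\left(D \right)} = - \frac{2}{3}$ ($Y{\left(D \right)} = -1 + \frac{1}{9} \cdot 3 = -1 + \frac{1}{3} = - \frac{2}{3}$)
$Q{\left(z \right)} = \frac{- \frac{2}{3} - z}{z}$
$\left(\left(-4 - 27\right) + 51\right) \left(Q{\left(5 \right)} + 499\right) = \left(\left(-4 - 27\right) + 51\right) \left(\frac{- \frac{2}{3} - 5}{5} + 499\right) = \left(-31 + 51\right) \left(\frac{- \frac{2}{3} - 5}{5} + 499\right) = 20 \left(\frac{1}{5} \left(- \frac{17}{3}\right) + 499\right) = 20 \left(- \frac{17}{15} + 499\right) = 20 \cdot \frac{7468}{15} = \frac{29872}{3}$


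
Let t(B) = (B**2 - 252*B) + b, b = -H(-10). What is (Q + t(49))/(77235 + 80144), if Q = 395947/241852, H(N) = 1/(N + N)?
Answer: -6013234511/95156064770 ≈ -0.063193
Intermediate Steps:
H(N) = 1/(2*N)
Q = 395947/241852 (Q = 395947*(1/241852) = 395947/241852 ≈ 1.6371)
b = 1/20 (b = -1/(2*(-10)) = -(-1)/(2*10) = -1*(-1/20) = 1/20 ≈ 0.050000)
t(B) = 1/20 + B**2 - 252*B (t(B) = (B**2 - 252*B) + 1/20 = 1/20 + B**2 - 252*B)
(Q + t(49))/(77235 + 80144) = (395947/241852 + (1/20 + 49**2 - 252*49))/(77235 + 80144) = (395947/241852 + (1/20 + 2401 - 12348))/157379 = (395947/241852 - 198939/20)*(1/157379) = -6013234511/604630*1/157379 = -6013234511/95156064770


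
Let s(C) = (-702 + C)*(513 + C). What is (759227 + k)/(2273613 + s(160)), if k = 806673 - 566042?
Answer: 999858/1908847 ≈ 0.52380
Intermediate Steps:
k = 240631
(759227 + k)/(2273613 + s(160)) = (759227 + 240631)/(2273613 + (-360126 + 160² - 189*160)) = 999858/(2273613 + (-360126 + 25600 - 30240)) = 999858/(2273613 - 364766) = 999858/1908847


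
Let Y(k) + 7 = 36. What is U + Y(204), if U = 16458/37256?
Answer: 548441/18628 ≈ 29.442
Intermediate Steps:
U = 8229/18628 (U = 16458*(1/37256) = 8229/18628 ≈ 0.44175)
Y(k) = 29 (Y(k) = -7 + 36 = 29)
U + Y(204) = 8229/18628 + 29 = 548441/18628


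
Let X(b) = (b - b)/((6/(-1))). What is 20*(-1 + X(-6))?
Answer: -20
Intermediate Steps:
X(b) = 0 (X(b) = 0/((6*(-1))) = 0/(-6) = 0*(-⅙) = 0)
20*(-1 + X(-6)) = 20*(-1 + 0) = 20*(-1) = -20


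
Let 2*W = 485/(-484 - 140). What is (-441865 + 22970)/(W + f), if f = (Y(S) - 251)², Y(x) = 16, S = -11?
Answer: -104556192/13784063 ≈ -7.5853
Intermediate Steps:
W = -485/1248 (W = (485/(-484 - 140))/2 = (485/(-624))/2 = (485*(-1/624))/2 = (½)*(-485/624) = -485/1248 ≈ -0.38862)
f = 55225 (f = (16 - 251)² = (-235)² = 55225)
(-441865 + 22970)/(W + f) = (-441865 + 22970)/(-485/1248 + 55225) = -418895/68920315/1248 = -418895*1248/68920315 = -104556192/13784063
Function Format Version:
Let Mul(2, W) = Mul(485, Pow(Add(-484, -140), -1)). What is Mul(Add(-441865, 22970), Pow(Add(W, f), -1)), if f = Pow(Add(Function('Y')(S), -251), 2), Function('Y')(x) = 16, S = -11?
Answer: Rational(-104556192, 13784063) ≈ -7.5853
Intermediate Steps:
W = Rational(-485, 1248) (W = Mul(Rational(1, 2), Mul(485, Pow(Add(-484, -140), -1))) = Mul(Rational(1, 2), Mul(485, Pow(-624, -1))) = Mul(Rational(1, 2), Mul(485, Rational(-1, 624))) = Mul(Rational(1, 2), Rational(-485, 624)) = Rational(-485, 1248) ≈ -0.38862)
f = 55225 (f = Pow(Add(16, -251), 2) = Pow(-235, 2) = 55225)
Mul(Add(-441865, 22970), Pow(Add(W, f), -1)) = Mul(Add(-441865, 22970), Pow(Add(Rational(-485, 1248), 55225), -1)) = Mul(-418895, Pow(Rational(68920315, 1248), -1)) = Mul(-418895, Rational(1248, 68920315)) = Rational(-104556192, 13784063)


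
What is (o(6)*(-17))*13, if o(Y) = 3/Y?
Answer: -221/2 ≈ -110.50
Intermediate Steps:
(o(6)*(-17))*13 = ((3/6)*(-17))*13 = ((3*(⅙))*(-17))*13 = ((½)*(-17))*13 = -17/2*13 = -221/2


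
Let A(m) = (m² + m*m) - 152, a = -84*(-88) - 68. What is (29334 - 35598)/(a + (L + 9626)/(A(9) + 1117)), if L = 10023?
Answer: -144072/168853 ≈ -0.85324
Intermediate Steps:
a = 7324 (a = 7392 - 68 = 7324)
A(m) = -152 + 2*m² (A(m) = (m² + m²) - 152 = 2*m² - 152 = -152 + 2*m²)
(29334 - 35598)/(a + (L + 9626)/(A(9) + 1117)) = (29334 - 35598)/(7324 + (10023 + 9626)/((-152 + 2*9²) + 1117)) = -6264/(7324 + 19649/((-152 + 2*81) + 1117)) = -6264/(7324 + 19649/((-152 + 162) + 1117)) = -6264/(7324 + 19649/(10 + 1117)) = -6264/(7324 + 19649/1127) = -6264/(7324 + 19649*(1/1127)) = -6264/(7324 + 401/23) = -6264/168853/23 = -6264*23/168853 = -144072/168853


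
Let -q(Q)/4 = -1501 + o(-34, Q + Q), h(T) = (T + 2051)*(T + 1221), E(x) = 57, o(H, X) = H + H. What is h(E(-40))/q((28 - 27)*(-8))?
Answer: 224502/523 ≈ 429.26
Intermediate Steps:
o(H, X) = 2*H
h(T) = (1221 + T)*(2051 + T) (h(T) = (2051 + T)*(1221 + T) = (1221 + T)*(2051 + T))
q(Q) = 6276 (q(Q) = -4*(-1501 + 2*(-34)) = -4*(-1501 - 68) = -4*(-1569) = 6276)
h(E(-40))/q((28 - 27)*(-8)) = (2504271 + 57**2 + 3272*57)/6276 = (2504271 + 3249 + 186504)*(1/6276) = 2694024*(1/6276) = 224502/523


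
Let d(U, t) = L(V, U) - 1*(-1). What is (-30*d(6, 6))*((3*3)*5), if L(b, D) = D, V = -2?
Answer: -9450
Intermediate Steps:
d(U, t) = 1 + U (d(U, t) = U - 1*(-1) = U + 1 = 1 + U)
(-30*d(6, 6))*((3*3)*5) = (-30*(1 + 6))*((3*3)*5) = (-30*7)*(9*5) = -210*45 = -9450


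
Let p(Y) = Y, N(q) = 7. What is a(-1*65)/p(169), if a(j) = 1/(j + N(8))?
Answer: -1/9802 ≈ -0.00010202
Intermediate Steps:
a(j) = 1/(7 + j) (a(j) = 1/(j + 7) = 1/(7 + j))
a(-1*65)/p(169) = 1/((7 - 1*65)*169) = (1/169)/(7 - 65) = (1/169)/(-58) = -1/58*1/169 = -1/9802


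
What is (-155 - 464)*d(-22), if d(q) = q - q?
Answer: 0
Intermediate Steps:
d(q) = 0
(-155 - 464)*d(-22) = (-155 - 464)*0 = -619*0 = 0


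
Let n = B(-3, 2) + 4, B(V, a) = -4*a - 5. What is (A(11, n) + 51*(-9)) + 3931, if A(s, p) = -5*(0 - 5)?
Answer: 3497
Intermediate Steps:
B(V, a) = -5 - 4*a
n = -9 (n = (-5 - 4*2) + 4 = (-5 - 8) + 4 = -13 + 4 = -9)
A(s, p) = 25 (A(s, p) = -5*(-5) = 25)
(A(11, n) + 51*(-9)) + 3931 = (25 + 51*(-9)) + 3931 = (25 - 459) + 3931 = -434 + 3931 = 3497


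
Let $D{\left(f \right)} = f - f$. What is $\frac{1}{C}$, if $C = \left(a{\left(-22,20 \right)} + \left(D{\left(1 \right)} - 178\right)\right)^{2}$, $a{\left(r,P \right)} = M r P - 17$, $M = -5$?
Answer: $\frac{1}{4020025} \approx 2.4875 \cdot 10^{-7}$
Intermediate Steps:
$a{\left(r,P \right)} = -17 - 5 P r$ ($a{\left(r,P \right)} = - 5 r P - 17 = - 5 P r - 17 = -17 - 5 P r$)
$D{\left(f \right)} = 0$
$C = 4020025$ ($C = \left(\left(-17 - 100 \left(-22\right)\right) + \left(0 - 178\right)\right)^{2} = \left(\left(-17 + 2200\right) + \left(0 - 178\right)\right)^{2} = \left(2183 - 178\right)^{2} = 2005^{2} = 4020025$)
$\frac{1}{C} = \frac{1}{4020025}$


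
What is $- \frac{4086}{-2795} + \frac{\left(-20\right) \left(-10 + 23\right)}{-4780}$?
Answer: $\frac{1012889}{668005} \approx 1.5163$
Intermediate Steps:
$- \frac{4086}{-2795} + \frac{\left(-20\right) \left(-10 + 23\right)}{-4780} = \left(-4086\right) \left(- \frac{1}{2795}\right) + \left(-20\right) 13 \left(- \frac{1}{4780}\right) = \frac{4086}{2795} - - \frac{13}{239} = \frac{4086}{2795} + \frac{13}{239} = \frac{1012889}{668005}$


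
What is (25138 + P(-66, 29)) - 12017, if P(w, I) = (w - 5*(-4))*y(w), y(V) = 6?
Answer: 12845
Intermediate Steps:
P(w, I) = 120 + 6*w (P(w, I) = (w - 5*(-4))*6 = (w + 20)*6 = (20 + w)*6 = 120 + 6*w)
(25138 + P(-66, 29)) - 12017 = (25138 + (120 + 6*(-66))) - 12017 = (25138 + (120 - 396)) - 12017 = (25138 - 276) - 12017 = 24862 - 12017 = 12845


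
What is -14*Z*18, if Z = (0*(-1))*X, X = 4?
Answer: 0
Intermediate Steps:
Z = 0 (Z = (0*(-1))*4 = 0*4 = 0)
-14*Z*18 = -14*0*18 = 0*18 = 0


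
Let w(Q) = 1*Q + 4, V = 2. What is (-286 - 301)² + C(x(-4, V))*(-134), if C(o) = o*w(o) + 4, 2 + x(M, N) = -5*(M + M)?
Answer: 130169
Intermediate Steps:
w(Q) = 4 + Q (w(Q) = Q + 4 = 4 + Q)
x(M, N) = -2 - 10*M (x(M, N) = -2 - 5*(M + M) = -2 - 10*M)
C(o) = 4 + o*(4 + o) (C(o) = o*(4 + o) + 4 = 4 + o*(4 + o))
(-286 - 301)² + C(x(-4, V))*(-134) = (-286 - 301)² + (4 + (-2 - 10*(-4))*(4 + (-2 - 10*(-4))))*(-134) = (-587)² + (4 + (-2 + 40)*(4 + (-2 + 40)))*(-134) = 344569 + (4 + 38*(4 + 38))*(-134) = 344569 + (4 + 38*42)*(-134) = 344569 + (4 + 1596)*(-134) = 344569 + 1600*(-134) = 344569 - 214400 = 130169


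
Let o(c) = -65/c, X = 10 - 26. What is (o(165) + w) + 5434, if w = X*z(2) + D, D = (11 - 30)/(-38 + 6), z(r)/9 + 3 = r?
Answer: 5890579/1056 ≈ 5578.2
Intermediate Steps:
z(r) = -27 + 9*r
X = -16
D = 19/32 (D = -19/(-32) = -19*(-1/32) = 19/32 ≈ 0.59375)
w = 4627/32 (w = -16*(-27 + 9*2) + 19/32 = -16*(-27 + 18) + 19/32 = -16*(-9) + 19/32 = 144 + 19/32 = 4627/32 ≈ 144.59)
(o(165) + w) + 5434 = (-65/165 + 4627/32) + 5434 = (-65*1/165 + 4627/32) + 5434 = (-13/33 + 4627/32) + 5434 = 152275/1056 + 5434 = 5890579/1056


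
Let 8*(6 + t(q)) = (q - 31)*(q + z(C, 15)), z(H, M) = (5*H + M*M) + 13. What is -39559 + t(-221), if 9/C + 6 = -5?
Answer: -439688/11 ≈ -39972.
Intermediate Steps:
C = -9/11 (C = 9/(-6 - 5) = 9/(-11) = 9*(-1/11) = -9/11 ≈ -0.81818)
z(H, M) = 13 + M² + 5*H (z(H, M) = (5*H + M²) + 13 = (M² + 5*H) + 13 = 13 + M² + 5*H)
t(q) = -6 + (-31 + q)*(2573/11 + q)/8 (t(q) = -6 + ((q - 31)*(q + (13 + 15² + 5*(-9/11))))/8 = -6 + ((-31 + q)*(q + (13 + 225 - 45/11)))/8 = -6 + ((-31 + q)*(q + 2573/11))/8 = -6 + ((-31 + q)*(2573/11 + q))/8 = -6 + (-31 + q)*(2573/11 + q)/8)
-39559 + t(-221) = -39559 + (-80291/88 + (⅛)*(-221)² + (279/11)*(-221)) = -39559 + (-80291/88 + (⅛)*48841 - 61659/11) = -39559 + (-80291/88 + 48841/8 - 61659/11) = -39559 - 4539/11 = -439688/11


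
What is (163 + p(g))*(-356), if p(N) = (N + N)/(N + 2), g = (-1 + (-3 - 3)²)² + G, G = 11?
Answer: -36359348/619 ≈ -58739.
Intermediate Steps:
g = 1236 (g = (-1 + (-3 - 3)²)² + 11 = (-1 + (-6)²)² + 11 = (-1 + 36)² + 11 = 35² + 11 = 1225 + 11 = 1236)
p(N) = 2*N/(2 + N) (p(N) = (2*N)/(2 + N) = 2*N/(2 + N))
(163 + p(g))*(-356) = (163 + 2*1236/(2 + 1236))*(-356) = (163 + 2*1236/1238)*(-356) = (163 + 2*1236*(1/1238))*(-356) = (163 + 1236/619)*(-356) = (102133/619)*(-356) = -36359348/619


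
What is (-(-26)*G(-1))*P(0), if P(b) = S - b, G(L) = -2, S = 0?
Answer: 0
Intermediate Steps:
P(b) = -b (P(b) = 0 - b = -b)
(-(-26)*G(-1))*P(0) = (-(-26)*(-2))*(-1*0) = -26*2*0 = -52*0 = 0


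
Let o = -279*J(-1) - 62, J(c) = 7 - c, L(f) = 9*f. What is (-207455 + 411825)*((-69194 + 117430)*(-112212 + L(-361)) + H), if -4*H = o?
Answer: -1138213418592325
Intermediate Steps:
o = -2294 (o = -279*(7 - 1*(-1)) - 62 = -279*(7 + 1) - 62 = -279*8 - 62 = -2232 - 62 = -2294)
H = 1147/2 (H = -¼*(-2294) = 1147/2 ≈ 573.50)
(-207455 + 411825)*((-69194 + 117430)*(-112212 + L(-361)) + H) = (-207455 + 411825)*((-69194 + 117430)*(-112212 + 9*(-361)) + 1147/2) = 204370*(48236*(-112212 - 3249) + 1147/2) = 204370*(48236*(-115461) + 1147/2) = 204370*(-5569376796 + 1147/2) = 204370*(-11138752445/2) = -1138213418592325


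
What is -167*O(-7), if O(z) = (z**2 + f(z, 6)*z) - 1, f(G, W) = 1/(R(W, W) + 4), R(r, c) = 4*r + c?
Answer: -271375/34 ≈ -7981.6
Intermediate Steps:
R(r, c) = c + 4*r
f(G, W) = 1/(4 + 5*W) (f(G, W) = 1/((W + 4*W) + 4) = 1/(5*W + 4) = 1/(4 + 5*W))
O(z) = -1 + z**2 + z/34 (O(z) = (z**2 + z/(4 + 5*6)) - 1 = (z**2 + z/(4 + 30)) - 1 = (z**2 + z/34) - 1 = -1 + z**2 + z/34)
-167*O(-7) = -167*(-1 + (-7)**2 + (1/34)*(-7)) = -167*(-1 + 49 - 7/34) = -167*1625/34 = -271375/34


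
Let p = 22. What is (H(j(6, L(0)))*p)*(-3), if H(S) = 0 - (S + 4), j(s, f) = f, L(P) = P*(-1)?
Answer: 264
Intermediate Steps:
L(P) = -P
H(S) = -4 - S (H(S) = 0 - (4 + S) = 0 + (-4 - S) = -4 - S)
(H(j(6, L(0)))*p)*(-3) = ((-4 - (-1)*0)*22)*(-3) = ((-4 - 1*0)*22)*(-3) = ((-4 + 0)*22)*(-3) = -4*22*(-3) = -88*(-3) = 264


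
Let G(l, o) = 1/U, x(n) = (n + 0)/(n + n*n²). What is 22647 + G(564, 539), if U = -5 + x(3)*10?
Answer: 90587/4 ≈ 22647.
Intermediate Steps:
x(n) = n/(n + n³)
U = -4 (U = -5 + 10/(1 + 3²) = -5 + 10/(1 + 9) = -5 + 10/10 = -5 + (⅒)*10 = -5 + 1 = -4)
G(l, o) = -¼ (G(l, o) = 1/(-4) = -¼)
22647 + G(564, 539) = 22647 - ¼ = 90587/4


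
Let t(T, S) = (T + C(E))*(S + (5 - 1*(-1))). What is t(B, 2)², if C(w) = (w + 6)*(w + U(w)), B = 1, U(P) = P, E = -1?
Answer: 5184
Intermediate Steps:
C(w) = 2*w*(6 + w) (C(w) = (w + 6)*(w + w) = (6 + w)*(2*w) = 2*w*(6 + w))
t(T, S) = (-10 + T)*(6 + S) (t(T, S) = (T + 2*(-1)*(6 - 1))*(S + (5 - 1*(-1))) = (T + 2*(-1)*5)*(S + (5 + 1)) = (T - 10)*(S + 6) = (-10 + T)*(6 + S))
t(B, 2)² = (-60 - 10*2 + 6*1 + 2*1)² = (-60 - 20 + 6 + 2)² = (-72)² = 5184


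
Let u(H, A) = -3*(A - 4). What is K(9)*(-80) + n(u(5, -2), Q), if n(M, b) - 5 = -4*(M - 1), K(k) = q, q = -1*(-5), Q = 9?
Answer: -463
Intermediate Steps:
q = 5
K(k) = 5
u(H, A) = 12 - 3*A (u(H, A) = -3*(-4 + A) = 12 - 3*A)
n(M, b) = 9 - 4*M (n(M, b) = 5 - 4*(M - 1) = 5 - 4*(-1 + M) = 5 + (4 - 4*M) = 9 - 4*M)
K(9)*(-80) + n(u(5, -2), Q) = 5*(-80) + (9 - 4*(12 - 3*(-2))) = -400 + (9 - 4*(12 + 6)) = -400 + (9 - 4*18) = -400 + (9 - 72) = -400 - 63 = -463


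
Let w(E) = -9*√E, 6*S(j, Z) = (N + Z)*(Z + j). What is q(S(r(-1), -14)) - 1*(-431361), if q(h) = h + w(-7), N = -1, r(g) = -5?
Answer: 862817/2 - 9*I*√7 ≈ 4.3141e+5 - 23.812*I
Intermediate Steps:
S(j, Z) = (-1 + Z)*(Z + j)/6 (S(j, Z) = ((-1 + Z)*(Z + j))/6 = (-1 + Z)*(Z + j)/6)
q(h) = h - 9*I*√7
q(S(r(-1), -14)) - 1*(-431361) = ((-⅙*(-14) - ⅙*(-5) + (⅙)*(-14)² + (⅙)*(-14)*(-5)) - 9*I*√7) - 1*(-431361) = ((7/3 + ⅚ + (⅙)*196 + 35/3) - 9*I*√7) + 431361 = ((7/3 + ⅚ + 98/3 + 35/3) - 9*I*√7) + 431361 = (95/2 - 9*I*√7) + 431361 = 862817/2 - 9*I*√7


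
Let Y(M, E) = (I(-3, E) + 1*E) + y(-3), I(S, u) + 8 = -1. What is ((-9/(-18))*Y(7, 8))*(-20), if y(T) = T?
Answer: 40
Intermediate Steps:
I(S, u) = -9 (I(S, u) = -8 - 1 = -9)
Y(M, E) = -12 + E (Y(M, E) = (-9 + 1*E) - 3 = (-9 + E) - 3 = -12 + E)
((-9/(-18))*Y(7, 8))*(-20) = ((-9/(-18))*(-12 + 8))*(-20) = (-9*(-1/18)*(-4))*(-20) = ((1/2)*(-4))*(-20) = -2*(-20) = 40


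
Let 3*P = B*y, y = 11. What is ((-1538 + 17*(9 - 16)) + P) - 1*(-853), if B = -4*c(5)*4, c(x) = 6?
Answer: -1156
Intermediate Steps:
B = -96 (B = -4*6*4 = -24*4 = -96)
P = -352 (P = (-96*11)/3 = (⅓)*(-1056) = -352)
((-1538 + 17*(9 - 16)) + P) - 1*(-853) = ((-1538 + 17*(9 - 16)) - 352) - 1*(-853) = ((-1538 + 17*(-7)) - 352) + 853 = ((-1538 - 119) - 352) + 853 = (-1657 - 352) + 853 = -2009 + 853 = -1156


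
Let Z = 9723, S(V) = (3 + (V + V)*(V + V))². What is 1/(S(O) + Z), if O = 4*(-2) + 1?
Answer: 1/49324 ≈ 2.0274e-5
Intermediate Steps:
O = -7 (O = -8 + 1 = -7)
S(V) = (3 + 4*V²)² (S(V) = (3 + (2*V)*(2*V))² = (3 + 4*V²)²)
1/(S(O) + Z) = 1/((3 + 4*(-7)²)² + 9723) = 1/((3 + 4*49)² + 9723) = 1/((3 + 196)² + 9723) = 1/(199² + 9723) = 1/(39601 + 9723) = 1/49324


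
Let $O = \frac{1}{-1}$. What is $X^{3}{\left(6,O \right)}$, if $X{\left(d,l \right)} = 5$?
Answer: $125$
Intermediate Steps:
$O = -1$
$X^{3}{\left(6,O \right)} = 5^{3} = 125$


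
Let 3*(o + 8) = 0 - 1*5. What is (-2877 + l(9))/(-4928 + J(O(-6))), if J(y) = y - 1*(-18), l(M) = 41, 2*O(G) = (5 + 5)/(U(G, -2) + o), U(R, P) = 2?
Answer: 65228/112945 ≈ 0.57752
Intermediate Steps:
o = -29/3 (o = -8 + (0 - 1*5)/3 = -8 + (0 - 5)/3 = -8 + (⅓)*(-5) = -8 - 5/3 = -29/3 ≈ -9.6667)
O(G) = -15/23 (O(G) = ((5 + 5)/(2 - 29/3))/2 = (10/(-23/3))/2 = (10*(-3/23))/2 = (½)*(-30/23) = -15/23)
J(y) = 18 + y (J(y) = y + 18 = 18 + y)
(-2877 + l(9))/(-4928 + J(O(-6))) = (-2877 + 41)/(-4928 + (18 - 15/23)) = -2836/(-4928 + 399/23) = -2836/(-112945/23) = -2836*(-23/112945) = 65228/112945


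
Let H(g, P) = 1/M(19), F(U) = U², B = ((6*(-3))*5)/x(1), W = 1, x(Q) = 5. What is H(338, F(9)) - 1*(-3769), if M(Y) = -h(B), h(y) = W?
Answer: 3768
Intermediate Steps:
B = -18 (B = ((6*(-3))*5)/5 = -18*5*(⅕) = -90*⅕ = -18)
h(y) = 1
M(Y) = -1 (M(Y) = -1*1 = -1)
H(g, P) = -1 (H(g, P) = 1/(-1) = -1)
H(338, F(9)) - 1*(-3769) = -1 - 1*(-3769) = -1 + 3769 = 3768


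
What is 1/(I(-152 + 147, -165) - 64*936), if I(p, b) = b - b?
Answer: -1/59904 ≈ -1.6693e-5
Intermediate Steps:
I(p, b) = 0
1/(I(-152 + 147, -165) - 64*936) = 1/(0 - 64*936) = 1/(0 - 59904) = 1/(-59904) = -1/59904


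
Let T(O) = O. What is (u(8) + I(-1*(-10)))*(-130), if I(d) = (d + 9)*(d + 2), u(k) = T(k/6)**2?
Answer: -268840/9 ≈ -29871.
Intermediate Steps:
u(k) = k**2/36 (u(k) = (k/6)**2 = k**2/36)
I(d) = (2 + d)*(9 + d) (I(d) = (9 + d)*(2 + d) = (2 + d)*(9 + d))
(u(8) + I(-1*(-10)))*(-130) = ((1/36)*8**2 + (18 + (-1*(-10))**2 + 11*(-1*(-10))))*(-130) = ((1/36)*64 + (18 + 10**2 + 11*10))*(-130) = (16/9 + (18 + 100 + 110))*(-130) = (16/9 + 228)*(-130) = (2068/9)*(-130) = -268840/9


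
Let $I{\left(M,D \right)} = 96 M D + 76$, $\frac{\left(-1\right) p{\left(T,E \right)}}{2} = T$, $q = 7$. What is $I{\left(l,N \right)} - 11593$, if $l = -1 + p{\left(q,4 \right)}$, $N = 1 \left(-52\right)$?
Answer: $63363$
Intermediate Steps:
$p{\left(T,E \right)} = - 2 T$
$N = -52$
$l = -15$ ($l = -1 - 14 = -15$)
$I{\left(M,D \right)} = 76 + 96 D M$ ($I{\left(M,D \right)} = 96 D M + 76 = 76 + 96 D M$)
$I{\left(l,N \right)} - 11593 = \left(76 + 96 \left(-52\right) \left(-15\right)\right) - 11593 = \left(76 + 74880\right) - 11593 = 74956 - 11593 = 63363$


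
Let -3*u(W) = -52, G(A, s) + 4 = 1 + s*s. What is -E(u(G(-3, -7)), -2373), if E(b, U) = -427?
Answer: 427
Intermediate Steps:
G(A, s) = -3 + s² (G(A, s) = -4 + (1 + s*s) = -4 + (1 + s²) = -3 + s²)
u(W) = 52/3 (u(W) = -⅓*(-52) = 52/3)
-E(u(G(-3, -7)), -2373) = -1*(-427) = 427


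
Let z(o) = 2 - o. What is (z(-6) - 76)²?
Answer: 4624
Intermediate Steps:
(z(-6) - 76)² = ((2 - 1*(-6)) - 76)² = ((2 + 6) - 76)² = (8 - 76)² = (-68)² = 4624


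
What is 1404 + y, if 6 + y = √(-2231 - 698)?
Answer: 1398 + I*√2929 ≈ 1398.0 + 54.12*I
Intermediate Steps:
y = -6 + I*√2929 (y = -6 + √(-2231 - 698) = -6 + √(-2929) = -6 + I*√2929 ≈ -6.0 + 54.12*I)
1404 + y = 1404 + (-6 + I*√2929) = 1398 + I*√2929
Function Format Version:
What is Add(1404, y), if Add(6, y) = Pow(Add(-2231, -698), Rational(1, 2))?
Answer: Add(1398, Mul(I, Pow(2929, Rational(1, 2)))) ≈ Add(1398.0, Mul(54.120, I))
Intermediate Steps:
y = Add(-6, Mul(I, Pow(2929, Rational(1, 2)))) (y = Add(-6, Pow(Add(-2231, -698), Rational(1, 2))) = Add(-6, Pow(-2929, Rational(1, 2))) = Add(-6, Mul(I, Pow(2929, Rational(1, 2)))) ≈ Add(-6.0000, Mul(54.120, I)))
Add(1404, y) = Add(1404, Add(-6, Mul(I, Pow(2929, Rational(1, 2))))) = Add(1398, Mul(I, Pow(2929, Rational(1, 2))))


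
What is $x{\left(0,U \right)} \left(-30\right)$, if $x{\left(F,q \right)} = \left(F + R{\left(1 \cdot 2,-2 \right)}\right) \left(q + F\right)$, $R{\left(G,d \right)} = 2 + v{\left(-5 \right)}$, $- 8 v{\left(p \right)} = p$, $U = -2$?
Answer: $\frac{315}{2} \approx 157.5$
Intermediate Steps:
$v{\left(p \right)} = - \frac{p}{8}$
$R{\left(G,d \right)} = \frac{21}{8}$ ($R{\left(G,d \right)} = 2 - - \frac{5}{8} = 2 + \frac{5}{8} = \frac{21}{8}$)
$x{\left(F,q \right)} = \left(\frac{21}{8} + F\right) \left(F + q\right)$ ($x{\left(F,q \right)} = \left(F + \frac{21}{8}\right) \left(q + F\right) = \left(\frac{21}{8} + F\right) \left(F + q\right)$)
$x{\left(0,U \right)} \left(-30\right) = \left(0^{2} + \frac{21}{8} \cdot 0 + \frac{21}{8} \left(-2\right) + 0 \left(-2\right)\right) \left(-30\right) = \left(0 + 0 - \frac{21}{4} + 0\right) \left(-30\right) = \left(- \frac{21}{4}\right) \left(-30\right) = \frac{315}{2}$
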